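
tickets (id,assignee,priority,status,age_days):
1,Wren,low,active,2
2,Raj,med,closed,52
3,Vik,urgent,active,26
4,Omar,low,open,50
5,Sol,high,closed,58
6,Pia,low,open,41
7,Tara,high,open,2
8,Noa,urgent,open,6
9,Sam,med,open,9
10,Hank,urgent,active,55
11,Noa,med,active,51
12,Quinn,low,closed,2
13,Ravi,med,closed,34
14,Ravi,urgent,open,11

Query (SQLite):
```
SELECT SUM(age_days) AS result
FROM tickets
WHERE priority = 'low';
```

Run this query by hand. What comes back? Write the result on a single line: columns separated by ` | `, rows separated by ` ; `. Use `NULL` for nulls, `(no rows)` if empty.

95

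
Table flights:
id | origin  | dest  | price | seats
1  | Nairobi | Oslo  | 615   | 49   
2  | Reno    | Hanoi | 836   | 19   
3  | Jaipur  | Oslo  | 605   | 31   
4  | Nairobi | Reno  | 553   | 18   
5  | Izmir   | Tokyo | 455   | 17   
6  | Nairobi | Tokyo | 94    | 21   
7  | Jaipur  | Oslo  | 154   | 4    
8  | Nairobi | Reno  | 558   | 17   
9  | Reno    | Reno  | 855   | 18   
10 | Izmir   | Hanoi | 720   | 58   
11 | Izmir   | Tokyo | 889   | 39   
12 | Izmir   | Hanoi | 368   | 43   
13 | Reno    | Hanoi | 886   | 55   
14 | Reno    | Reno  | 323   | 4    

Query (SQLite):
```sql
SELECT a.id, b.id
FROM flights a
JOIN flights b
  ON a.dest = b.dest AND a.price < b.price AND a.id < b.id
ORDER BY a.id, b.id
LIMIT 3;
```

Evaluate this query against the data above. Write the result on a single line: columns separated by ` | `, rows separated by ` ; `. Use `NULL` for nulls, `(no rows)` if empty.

2 | 13 ; 4 | 8 ; 4 | 9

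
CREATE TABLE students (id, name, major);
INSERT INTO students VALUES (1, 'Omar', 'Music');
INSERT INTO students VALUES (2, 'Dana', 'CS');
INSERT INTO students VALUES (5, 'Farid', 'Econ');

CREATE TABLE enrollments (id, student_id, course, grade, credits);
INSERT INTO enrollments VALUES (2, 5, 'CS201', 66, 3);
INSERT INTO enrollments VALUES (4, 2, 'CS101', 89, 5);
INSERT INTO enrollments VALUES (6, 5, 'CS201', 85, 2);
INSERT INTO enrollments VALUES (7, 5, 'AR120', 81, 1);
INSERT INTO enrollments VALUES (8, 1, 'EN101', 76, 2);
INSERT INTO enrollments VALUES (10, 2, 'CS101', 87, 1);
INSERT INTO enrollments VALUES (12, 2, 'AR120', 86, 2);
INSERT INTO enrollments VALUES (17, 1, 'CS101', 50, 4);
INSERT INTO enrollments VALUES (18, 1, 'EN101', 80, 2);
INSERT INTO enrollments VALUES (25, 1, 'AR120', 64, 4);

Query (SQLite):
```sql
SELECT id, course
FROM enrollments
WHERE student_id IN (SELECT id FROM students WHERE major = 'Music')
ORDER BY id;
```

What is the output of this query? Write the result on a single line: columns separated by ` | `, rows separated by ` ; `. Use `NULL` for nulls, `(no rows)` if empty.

Inner query: students.id where major = 'Music'.
Outer: keep enrollments rows whose student_id is in that set.
Inner query → {1}

8 | EN101 ; 17 | CS101 ; 18 | EN101 ; 25 | AR120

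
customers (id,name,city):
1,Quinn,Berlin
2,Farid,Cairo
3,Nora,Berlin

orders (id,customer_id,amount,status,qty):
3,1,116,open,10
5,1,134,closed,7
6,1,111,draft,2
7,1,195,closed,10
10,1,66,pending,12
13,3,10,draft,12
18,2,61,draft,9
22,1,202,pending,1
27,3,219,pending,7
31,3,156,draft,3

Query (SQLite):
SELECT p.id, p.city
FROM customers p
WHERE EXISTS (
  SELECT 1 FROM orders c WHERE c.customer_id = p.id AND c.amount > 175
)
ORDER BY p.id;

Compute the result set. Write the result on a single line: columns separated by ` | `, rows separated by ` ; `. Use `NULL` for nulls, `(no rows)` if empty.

For each customers row, check whether any orders with matching customer_id has amount > 175.
Keep rows where that is true.

1 | Berlin ; 3 | Berlin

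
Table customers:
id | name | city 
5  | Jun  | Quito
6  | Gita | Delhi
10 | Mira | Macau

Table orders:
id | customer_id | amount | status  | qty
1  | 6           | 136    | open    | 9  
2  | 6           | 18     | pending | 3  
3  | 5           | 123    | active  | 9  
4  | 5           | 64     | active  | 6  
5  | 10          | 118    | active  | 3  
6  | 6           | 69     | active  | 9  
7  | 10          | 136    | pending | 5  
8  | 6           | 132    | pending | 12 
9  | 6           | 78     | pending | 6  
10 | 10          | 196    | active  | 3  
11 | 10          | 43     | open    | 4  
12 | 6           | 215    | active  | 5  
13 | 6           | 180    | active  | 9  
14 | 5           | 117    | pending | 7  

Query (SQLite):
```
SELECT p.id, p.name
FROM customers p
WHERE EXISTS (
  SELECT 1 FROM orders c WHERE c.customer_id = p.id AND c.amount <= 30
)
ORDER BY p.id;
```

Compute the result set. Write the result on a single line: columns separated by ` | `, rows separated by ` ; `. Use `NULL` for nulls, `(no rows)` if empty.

For each customers row, check whether any orders with matching customer_id has amount <= 30.
Keep rows where that is true.

6 | Gita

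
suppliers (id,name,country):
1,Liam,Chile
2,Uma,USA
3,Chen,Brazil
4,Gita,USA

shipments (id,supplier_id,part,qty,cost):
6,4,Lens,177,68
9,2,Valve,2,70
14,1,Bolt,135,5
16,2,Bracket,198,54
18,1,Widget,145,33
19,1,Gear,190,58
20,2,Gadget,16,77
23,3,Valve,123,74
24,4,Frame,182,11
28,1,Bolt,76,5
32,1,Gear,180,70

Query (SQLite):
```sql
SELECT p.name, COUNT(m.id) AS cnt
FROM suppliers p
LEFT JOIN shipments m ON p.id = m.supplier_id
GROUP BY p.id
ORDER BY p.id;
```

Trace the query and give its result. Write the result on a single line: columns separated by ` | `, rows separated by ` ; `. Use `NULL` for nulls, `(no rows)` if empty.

Liam | 5 ; Uma | 3 ; Chen | 1 ; Gita | 2

LEFT JOIN keeps every suppliers row; unmatched ones get NULL for shipments columns.
Group by suppliers.id and compute COUNT(m.id). COUNT(col) of an all-NULL group is 0.
  1: ids {14, 18, 19, 28, 32} → COUNT(m.id)=5
  2: ids {9, 16, 20} → COUNT(m.id)=3
  3: ids {23} → COUNT(m.id)=1
  4: ids {6, 24} → COUNT(m.id)=2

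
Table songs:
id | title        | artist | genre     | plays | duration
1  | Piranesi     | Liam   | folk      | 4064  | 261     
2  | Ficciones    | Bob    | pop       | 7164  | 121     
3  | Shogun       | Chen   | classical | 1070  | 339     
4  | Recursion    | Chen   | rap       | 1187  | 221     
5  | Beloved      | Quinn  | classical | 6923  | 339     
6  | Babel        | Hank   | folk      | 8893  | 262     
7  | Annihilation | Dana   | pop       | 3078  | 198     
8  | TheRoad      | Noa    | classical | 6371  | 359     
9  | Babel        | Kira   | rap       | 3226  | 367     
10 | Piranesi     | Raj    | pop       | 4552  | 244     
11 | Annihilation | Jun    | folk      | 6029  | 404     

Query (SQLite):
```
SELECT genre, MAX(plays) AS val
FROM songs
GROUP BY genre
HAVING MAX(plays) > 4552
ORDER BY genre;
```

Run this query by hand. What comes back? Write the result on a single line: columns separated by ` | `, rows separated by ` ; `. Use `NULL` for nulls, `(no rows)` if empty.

classical | 6923 ; folk | 8893 ; pop | 7164

Partition songs by genre; compute MAX(plays) within each group.
HAVING: keep groups where MAX(plays) > 4552.
  classical: ids {3, 5, 8} → MAX(plays)=6923
  folk: ids {1, 6, 11} → MAX(plays)=8893
  pop: ids {2, 7, 10} → MAX(plays)=7164
  rap: ids {4, 9} → MAX(plays)=3226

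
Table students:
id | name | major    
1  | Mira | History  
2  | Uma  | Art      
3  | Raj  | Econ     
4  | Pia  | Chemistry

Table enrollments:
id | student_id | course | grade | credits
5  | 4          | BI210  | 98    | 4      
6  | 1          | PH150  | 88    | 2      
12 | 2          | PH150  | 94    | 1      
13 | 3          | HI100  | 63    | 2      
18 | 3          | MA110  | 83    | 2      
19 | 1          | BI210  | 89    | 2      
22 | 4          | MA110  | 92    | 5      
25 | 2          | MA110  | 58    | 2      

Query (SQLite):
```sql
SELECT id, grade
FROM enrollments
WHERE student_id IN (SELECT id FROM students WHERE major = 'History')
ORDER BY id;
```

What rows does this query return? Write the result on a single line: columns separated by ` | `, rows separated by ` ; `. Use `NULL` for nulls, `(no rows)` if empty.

Inner query: students.id where major = 'History'.
Outer: keep enrollments rows whose student_id is in that set.
Inner query → {1}

6 | 88 ; 19 | 89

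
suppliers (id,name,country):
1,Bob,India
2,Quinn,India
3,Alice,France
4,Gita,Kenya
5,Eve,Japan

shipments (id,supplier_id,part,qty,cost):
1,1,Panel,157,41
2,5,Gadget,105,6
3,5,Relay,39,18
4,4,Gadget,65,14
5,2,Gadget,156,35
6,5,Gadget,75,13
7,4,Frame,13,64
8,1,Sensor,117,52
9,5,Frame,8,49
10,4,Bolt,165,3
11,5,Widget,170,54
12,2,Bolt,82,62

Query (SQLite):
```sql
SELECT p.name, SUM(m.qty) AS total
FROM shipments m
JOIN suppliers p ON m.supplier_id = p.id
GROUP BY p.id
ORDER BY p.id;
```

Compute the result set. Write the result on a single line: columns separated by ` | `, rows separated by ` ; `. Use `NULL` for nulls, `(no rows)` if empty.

Bob | 274 ; Quinn | 238 ; Gita | 243 ; Eve | 397

Join each shipments row to its suppliers via supplier_id.
Group joined rows by suppliers.id; compute SUM(m.qty) per group.
  1: ids {1, 8} → SUM(m.qty)=274
  2: ids {5, 12} → SUM(m.qty)=238
  4: ids {4, 7, 10} → SUM(m.qty)=243
  5: ids {2, 3, 6, 9, 11} → SUM(m.qty)=397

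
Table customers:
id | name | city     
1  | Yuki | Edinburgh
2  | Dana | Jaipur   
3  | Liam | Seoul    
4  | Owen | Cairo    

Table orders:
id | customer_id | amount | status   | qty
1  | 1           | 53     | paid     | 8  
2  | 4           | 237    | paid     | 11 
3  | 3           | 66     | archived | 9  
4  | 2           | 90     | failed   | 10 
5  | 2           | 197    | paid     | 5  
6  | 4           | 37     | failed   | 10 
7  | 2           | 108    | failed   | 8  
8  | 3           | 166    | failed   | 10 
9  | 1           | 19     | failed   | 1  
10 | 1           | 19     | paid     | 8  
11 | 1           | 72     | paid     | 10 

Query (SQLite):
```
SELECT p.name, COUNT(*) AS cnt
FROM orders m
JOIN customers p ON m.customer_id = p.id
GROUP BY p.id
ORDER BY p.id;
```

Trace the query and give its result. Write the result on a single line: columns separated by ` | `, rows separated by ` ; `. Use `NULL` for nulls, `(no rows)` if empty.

Yuki | 4 ; Dana | 3 ; Liam | 2 ; Owen | 2

Join each orders row to its customers via customer_id.
Group joined rows by customers.id; compute COUNT(*) per group.
  1: ids {1, 9, 10, 11} → COUNT(*)=4
  2: ids {4, 5, 7} → COUNT(*)=3
  3: ids {3, 8} → COUNT(*)=2
  4: ids {2, 6} → COUNT(*)=2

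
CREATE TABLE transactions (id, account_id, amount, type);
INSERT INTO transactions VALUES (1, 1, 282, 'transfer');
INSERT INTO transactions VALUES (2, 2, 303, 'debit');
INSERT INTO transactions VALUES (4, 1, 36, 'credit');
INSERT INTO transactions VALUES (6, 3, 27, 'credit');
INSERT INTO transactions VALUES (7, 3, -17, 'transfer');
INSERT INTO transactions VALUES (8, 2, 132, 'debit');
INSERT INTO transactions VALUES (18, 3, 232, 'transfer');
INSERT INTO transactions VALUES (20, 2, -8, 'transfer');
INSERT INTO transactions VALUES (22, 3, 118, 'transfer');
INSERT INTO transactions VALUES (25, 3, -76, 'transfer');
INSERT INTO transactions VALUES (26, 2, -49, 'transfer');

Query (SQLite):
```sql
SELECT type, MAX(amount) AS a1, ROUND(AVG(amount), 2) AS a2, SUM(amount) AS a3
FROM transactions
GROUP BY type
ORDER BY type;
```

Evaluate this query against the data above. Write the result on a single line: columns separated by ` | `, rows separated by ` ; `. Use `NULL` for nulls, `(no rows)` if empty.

Group transactions by type.
Per group compute: MAX(amount), ROUND(AVG(amount), 2), SUM(amount).
  credit: ids {4, 6} → MAX(amount)=36, ROUND(AVG(amount), 2)=31.5, SUM(amount)=63
  debit: ids {2, 8} → MAX(amount)=303, ROUND(AVG(amount), 2)=217.5, SUM(amount)=435
  transfer: ids {1, 7, 18, 20, 22, 25, 26} → MAX(amount)=282, ROUND(AVG(amount), 2)=68.86, SUM(amount)=482

credit | 36 | 31.5 | 63 ; debit | 303 | 217.5 | 435 ; transfer | 282 | 68.86 | 482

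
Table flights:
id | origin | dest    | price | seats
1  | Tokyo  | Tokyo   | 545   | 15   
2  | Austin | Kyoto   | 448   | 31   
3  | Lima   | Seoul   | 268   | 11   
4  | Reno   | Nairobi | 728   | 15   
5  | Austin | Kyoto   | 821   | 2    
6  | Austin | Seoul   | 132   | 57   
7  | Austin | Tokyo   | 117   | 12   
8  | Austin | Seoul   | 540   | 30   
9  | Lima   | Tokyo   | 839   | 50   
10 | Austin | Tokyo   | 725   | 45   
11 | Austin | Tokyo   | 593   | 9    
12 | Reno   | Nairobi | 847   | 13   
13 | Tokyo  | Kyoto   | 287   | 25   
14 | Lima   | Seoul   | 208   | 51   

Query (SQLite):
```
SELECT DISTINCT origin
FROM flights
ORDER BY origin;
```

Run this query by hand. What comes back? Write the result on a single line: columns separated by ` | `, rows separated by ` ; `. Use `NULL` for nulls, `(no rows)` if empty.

Austin ; Lima ; Reno ; Tokyo

Collect distinct origin values from flights.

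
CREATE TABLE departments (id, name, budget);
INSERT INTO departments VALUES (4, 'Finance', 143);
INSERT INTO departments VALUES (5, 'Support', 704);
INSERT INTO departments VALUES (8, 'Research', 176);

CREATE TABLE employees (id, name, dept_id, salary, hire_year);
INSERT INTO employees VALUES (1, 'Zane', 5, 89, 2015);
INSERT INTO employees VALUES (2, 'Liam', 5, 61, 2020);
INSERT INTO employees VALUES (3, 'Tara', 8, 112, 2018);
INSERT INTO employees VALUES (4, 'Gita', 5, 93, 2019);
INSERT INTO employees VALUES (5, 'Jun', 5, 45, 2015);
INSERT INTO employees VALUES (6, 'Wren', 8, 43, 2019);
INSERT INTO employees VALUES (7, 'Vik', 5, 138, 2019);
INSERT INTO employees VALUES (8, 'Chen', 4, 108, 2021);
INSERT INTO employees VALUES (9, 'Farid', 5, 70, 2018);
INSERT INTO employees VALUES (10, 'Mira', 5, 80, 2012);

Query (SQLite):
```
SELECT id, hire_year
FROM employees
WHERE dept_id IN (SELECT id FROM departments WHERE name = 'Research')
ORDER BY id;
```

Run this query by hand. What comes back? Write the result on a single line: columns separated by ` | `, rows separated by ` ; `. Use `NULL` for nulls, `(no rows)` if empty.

Inner query: departments.id where name = 'Research'.
Outer: keep employees rows whose dept_id is in that set.
Inner query → {8}

3 | 2018 ; 6 | 2019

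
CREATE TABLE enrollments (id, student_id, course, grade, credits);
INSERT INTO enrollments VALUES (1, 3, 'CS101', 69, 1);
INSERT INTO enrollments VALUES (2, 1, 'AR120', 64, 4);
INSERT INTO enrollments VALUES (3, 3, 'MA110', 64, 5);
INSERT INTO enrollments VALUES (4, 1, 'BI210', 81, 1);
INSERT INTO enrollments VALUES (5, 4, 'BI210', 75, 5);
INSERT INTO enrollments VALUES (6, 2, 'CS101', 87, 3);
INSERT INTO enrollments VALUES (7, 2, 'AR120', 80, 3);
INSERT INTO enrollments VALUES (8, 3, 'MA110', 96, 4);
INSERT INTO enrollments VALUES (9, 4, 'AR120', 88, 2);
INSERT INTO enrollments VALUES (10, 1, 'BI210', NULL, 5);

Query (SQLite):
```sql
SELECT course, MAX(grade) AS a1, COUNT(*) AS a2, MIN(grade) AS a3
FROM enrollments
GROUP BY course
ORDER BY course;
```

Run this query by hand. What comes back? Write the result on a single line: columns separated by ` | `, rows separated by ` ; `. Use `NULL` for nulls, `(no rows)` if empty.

Group enrollments by course.
Per group compute: MAX(grade), COUNT(*), MIN(grade).
  AR120: ids {2, 7, 9} → MAX(grade)=88, COUNT(*)=3, MIN(grade)=64
  BI210: ids {4, 5, 10} → MAX(grade)=81, COUNT(*)=3, MIN(grade)=75
  CS101: ids {1, 6} → MAX(grade)=87, COUNT(*)=2, MIN(grade)=69
  MA110: ids {3, 8} → MAX(grade)=96, COUNT(*)=2, MIN(grade)=64

AR120 | 88 | 3 | 64 ; BI210 | 81 | 3 | 75 ; CS101 | 87 | 2 | 69 ; MA110 | 96 | 2 | 64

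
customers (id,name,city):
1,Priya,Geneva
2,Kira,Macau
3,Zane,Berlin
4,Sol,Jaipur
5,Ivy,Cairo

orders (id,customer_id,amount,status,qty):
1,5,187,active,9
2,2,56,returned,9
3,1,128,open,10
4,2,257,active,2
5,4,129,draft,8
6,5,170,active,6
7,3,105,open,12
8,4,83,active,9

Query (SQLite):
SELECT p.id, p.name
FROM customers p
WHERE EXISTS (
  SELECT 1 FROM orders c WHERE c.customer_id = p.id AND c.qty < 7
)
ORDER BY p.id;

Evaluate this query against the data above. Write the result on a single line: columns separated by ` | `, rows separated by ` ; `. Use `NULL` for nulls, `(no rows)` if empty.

For each customers row, check whether any orders with matching customer_id has qty < 7.
Keep rows where that is true.

2 | Kira ; 5 | Ivy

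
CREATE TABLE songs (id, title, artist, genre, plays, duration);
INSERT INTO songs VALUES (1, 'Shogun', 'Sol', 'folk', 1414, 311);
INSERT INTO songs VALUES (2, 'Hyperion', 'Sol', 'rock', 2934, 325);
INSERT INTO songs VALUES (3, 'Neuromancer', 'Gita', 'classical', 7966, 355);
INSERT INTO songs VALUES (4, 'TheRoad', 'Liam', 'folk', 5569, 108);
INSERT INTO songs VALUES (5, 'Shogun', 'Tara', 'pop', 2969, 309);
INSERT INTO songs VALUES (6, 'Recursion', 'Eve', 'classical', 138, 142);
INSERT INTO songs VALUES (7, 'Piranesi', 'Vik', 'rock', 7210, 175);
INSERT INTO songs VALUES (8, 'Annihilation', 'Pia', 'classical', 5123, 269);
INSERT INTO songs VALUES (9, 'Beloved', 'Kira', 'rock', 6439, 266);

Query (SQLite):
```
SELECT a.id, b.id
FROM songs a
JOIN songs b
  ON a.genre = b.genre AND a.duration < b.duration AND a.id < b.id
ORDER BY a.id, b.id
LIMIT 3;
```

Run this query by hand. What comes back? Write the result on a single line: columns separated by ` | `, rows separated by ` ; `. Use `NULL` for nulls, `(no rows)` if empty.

6 | 8 ; 7 | 9

Pairs (a,b) with same genre, a.duration < b.duration, a.id < b.id.
genre groups: classical:{3,6,8} folk:{1,4} pop:{5} rock:{2,7,9}
Ordered by (a.id, b.id); first 3.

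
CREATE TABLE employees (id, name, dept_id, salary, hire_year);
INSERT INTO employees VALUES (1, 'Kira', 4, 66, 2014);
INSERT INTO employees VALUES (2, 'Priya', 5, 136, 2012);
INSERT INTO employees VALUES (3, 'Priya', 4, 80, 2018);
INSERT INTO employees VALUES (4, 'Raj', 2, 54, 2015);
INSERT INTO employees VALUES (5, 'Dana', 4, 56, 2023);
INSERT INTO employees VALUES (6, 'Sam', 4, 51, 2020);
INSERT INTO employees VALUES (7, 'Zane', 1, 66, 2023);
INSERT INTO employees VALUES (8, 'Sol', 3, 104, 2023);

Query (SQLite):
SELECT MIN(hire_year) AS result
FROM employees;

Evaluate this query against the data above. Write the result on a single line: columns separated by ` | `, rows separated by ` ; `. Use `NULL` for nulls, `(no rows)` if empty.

All hire_year values: [2014, 2012, 2018, 2015, 2023, 2020, 2023, 2023].
MIN of non-NULL values = 2012.

2012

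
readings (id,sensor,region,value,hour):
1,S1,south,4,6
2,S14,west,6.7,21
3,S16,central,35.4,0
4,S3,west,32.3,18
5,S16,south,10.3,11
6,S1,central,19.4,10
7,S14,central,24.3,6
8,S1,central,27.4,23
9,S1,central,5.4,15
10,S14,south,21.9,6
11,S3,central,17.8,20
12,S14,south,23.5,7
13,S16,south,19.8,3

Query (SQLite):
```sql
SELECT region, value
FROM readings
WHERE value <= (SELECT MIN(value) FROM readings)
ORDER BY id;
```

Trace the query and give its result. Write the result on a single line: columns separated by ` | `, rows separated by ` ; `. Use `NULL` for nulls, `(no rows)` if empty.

south | 4

Scalar subquery: MIN(value) over all readings rows = 4.0.
Keep rows where value <= that value.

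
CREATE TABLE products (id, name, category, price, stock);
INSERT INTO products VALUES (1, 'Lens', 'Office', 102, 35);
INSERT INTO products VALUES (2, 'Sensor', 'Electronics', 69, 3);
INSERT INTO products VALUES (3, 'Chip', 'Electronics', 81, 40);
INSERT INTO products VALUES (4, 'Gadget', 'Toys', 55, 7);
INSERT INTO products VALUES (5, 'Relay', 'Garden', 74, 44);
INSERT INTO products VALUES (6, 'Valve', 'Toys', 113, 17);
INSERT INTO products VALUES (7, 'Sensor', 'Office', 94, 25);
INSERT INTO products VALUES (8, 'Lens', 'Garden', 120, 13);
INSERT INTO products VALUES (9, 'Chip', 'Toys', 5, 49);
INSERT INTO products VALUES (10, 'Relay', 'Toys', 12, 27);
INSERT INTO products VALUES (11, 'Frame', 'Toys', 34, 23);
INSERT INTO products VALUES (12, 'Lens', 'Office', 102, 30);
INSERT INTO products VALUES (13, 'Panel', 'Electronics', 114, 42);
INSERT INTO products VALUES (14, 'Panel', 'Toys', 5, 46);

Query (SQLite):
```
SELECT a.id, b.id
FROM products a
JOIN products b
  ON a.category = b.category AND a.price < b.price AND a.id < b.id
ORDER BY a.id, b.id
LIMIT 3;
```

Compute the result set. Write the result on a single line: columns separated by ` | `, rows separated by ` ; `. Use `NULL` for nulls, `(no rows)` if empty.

2 | 3 ; 2 | 13 ; 3 | 13

Pairs (a,b) with same category, a.price < b.price, a.id < b.id.
category groups: Electronics:{2,3,13} Garden:{5,8} Office:{1,7,12} Toys:{4,6,9,10,11,14}
Ordered by (a.id, b.id); first 3.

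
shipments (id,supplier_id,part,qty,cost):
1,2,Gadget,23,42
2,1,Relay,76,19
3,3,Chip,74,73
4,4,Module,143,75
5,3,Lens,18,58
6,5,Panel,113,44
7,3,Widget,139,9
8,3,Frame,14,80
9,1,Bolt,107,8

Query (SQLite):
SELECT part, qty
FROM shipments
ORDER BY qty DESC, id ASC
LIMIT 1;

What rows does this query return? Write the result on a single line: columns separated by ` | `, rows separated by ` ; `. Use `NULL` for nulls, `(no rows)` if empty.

Sort by qty desc, tiebreak id asc: (143, id=4), (139, id=7), (113, id=6), (107, id=9) …. Take first 1.

Module | 143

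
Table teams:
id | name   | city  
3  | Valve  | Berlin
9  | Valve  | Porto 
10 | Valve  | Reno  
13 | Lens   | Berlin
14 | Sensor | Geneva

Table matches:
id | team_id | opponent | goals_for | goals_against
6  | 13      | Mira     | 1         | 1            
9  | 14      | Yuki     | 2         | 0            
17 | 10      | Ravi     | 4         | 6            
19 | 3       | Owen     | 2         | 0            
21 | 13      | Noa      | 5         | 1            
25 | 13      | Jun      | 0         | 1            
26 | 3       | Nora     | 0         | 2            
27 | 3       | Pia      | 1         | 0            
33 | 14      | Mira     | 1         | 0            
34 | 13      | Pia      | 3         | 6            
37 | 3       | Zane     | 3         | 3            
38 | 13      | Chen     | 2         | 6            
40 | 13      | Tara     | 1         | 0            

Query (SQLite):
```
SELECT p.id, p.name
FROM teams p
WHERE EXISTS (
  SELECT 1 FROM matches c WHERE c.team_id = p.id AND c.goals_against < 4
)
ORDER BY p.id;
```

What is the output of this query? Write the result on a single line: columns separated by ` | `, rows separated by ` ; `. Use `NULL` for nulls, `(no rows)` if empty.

For each teams row, check whether any matches with matching team_id has goals_against < 4.
Keep rows where that is true.

3 | Valve ; 13 | Lens ; 14 | Sensor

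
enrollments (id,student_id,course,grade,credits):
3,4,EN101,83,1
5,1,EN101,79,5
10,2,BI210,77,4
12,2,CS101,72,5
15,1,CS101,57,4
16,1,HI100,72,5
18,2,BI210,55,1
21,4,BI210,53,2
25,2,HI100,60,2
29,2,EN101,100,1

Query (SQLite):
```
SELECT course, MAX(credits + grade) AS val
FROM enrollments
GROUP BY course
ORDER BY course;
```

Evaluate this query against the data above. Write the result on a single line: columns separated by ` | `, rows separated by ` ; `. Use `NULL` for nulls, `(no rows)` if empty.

BI210 | 81 ; CS101 | 77 ; EN101 | 101 ; HI100 | 77

For each row compute credits + grade.
Group by course; take MAX of the expression per group.
  BI210: ids {10, 18, 21} → MAX(credits + grade)=81
  CS101: ids {12, 15} → MAX(credits + grade)=77
  EN101: ids {3, 5, 29} → MAX(credits + grade)=101
  HI100: ids {16, 25} → MAX(credits + grade)=77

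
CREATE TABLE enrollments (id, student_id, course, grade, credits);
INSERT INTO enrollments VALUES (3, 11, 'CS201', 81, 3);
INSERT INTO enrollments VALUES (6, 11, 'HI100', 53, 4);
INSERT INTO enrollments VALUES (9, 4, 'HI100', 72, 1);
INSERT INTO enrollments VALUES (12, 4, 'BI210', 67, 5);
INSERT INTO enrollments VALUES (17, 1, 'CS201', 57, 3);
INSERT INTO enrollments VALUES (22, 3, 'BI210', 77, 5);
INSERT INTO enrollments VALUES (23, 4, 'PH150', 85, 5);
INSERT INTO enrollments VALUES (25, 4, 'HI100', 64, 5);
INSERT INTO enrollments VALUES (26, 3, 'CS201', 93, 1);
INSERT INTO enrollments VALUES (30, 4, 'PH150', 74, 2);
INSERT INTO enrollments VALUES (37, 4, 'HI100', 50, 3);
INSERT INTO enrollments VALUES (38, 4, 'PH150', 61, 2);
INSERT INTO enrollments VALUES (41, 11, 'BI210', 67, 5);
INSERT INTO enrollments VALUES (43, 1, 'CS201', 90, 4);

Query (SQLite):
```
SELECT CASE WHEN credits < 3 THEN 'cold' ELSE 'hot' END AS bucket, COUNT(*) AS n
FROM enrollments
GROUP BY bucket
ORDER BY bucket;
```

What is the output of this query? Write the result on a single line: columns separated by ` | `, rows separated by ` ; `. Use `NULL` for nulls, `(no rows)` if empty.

cold | 4 ; hot | 10

Bucket rows by credits < 3 → 'cold' else 'hot'; count each bucket.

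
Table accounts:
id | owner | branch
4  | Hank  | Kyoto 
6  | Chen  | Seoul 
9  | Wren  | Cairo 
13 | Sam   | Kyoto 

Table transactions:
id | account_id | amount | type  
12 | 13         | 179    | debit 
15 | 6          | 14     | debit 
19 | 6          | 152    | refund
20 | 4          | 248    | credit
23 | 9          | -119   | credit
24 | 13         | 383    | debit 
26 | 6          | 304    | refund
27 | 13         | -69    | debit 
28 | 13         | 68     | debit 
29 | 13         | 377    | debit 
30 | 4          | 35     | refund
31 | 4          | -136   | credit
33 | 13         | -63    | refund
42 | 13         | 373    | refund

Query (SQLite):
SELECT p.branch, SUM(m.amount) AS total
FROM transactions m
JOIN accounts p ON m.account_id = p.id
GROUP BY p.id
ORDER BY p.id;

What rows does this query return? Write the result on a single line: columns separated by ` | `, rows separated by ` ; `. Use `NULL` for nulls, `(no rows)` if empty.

Join each transactions row to its accounts via account_id.
Group joined rows by accounts.id; compute SUM(m.amount) per group.
  4: ids {20, 30, 31} → SUM(m.amount)=147
  6: ids {15, 19, 26} → SUM(m.amount)=470
  9: ids {23} → SUM(m.amount)=-119
  13: ids {12, 24, 27, 28, 29, 33, 42} → SUM(m.amount)=1248

Kyoto | 147 ; Seoul | 470 ; Cairo | -119 ; Kyoto | 1248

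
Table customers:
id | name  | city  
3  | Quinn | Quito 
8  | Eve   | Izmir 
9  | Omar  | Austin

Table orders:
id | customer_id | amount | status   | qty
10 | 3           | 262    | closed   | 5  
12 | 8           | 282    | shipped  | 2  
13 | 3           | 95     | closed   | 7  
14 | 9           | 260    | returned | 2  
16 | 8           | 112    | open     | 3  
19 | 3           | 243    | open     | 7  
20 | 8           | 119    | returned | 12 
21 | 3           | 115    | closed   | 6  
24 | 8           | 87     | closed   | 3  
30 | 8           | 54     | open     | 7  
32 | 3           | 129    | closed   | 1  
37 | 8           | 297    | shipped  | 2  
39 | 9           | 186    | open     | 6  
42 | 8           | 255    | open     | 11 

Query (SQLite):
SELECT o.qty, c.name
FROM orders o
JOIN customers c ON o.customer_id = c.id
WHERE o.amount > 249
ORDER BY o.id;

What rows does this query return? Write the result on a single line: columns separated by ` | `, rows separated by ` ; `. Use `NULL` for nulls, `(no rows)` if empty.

5 | Quinn ; 2 | Eve ; 2 | Omar ; 2 | Eve ; 11 | Eve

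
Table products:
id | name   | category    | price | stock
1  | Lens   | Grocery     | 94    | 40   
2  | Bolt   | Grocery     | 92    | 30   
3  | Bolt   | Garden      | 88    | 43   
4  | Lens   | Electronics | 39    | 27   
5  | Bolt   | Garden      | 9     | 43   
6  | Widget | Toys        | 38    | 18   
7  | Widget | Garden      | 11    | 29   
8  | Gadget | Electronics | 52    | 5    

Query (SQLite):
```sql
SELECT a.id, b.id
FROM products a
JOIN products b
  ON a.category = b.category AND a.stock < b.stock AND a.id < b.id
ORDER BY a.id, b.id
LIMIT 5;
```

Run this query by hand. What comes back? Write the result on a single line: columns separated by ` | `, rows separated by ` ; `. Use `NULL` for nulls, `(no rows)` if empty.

(no rows)

Pairs (a,b) with same category, a.stock < b.stock, a.id < b.id.
category groups: Electronics:{4,8} Garden:{3,5,7} Grocery:{1,2} Toys:{6}
Ordered by (a.id, b.id); first 5.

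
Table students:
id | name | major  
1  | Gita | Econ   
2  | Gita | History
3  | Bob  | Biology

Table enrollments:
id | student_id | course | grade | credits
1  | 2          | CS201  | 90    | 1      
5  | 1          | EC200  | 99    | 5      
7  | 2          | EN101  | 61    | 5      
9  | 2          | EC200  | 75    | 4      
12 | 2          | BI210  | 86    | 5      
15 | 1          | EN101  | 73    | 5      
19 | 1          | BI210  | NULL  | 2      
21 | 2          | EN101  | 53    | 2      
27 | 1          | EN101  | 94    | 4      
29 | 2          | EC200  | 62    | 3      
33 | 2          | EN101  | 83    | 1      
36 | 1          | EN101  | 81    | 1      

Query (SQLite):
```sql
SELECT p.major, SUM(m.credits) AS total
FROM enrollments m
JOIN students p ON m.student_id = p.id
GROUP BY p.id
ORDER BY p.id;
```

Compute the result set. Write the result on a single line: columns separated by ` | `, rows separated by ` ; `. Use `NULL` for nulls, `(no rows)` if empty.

Join each enrollments row to its students via student_id.
Group joined rows by students.id; compute SUM(m.credits) per group.
  1: ids {5, 15, 19, 27, 36} → SUM(m.credits)=17
  2: ids {1, 7, 9, 12, 21, 29, 33} → SUM(m.credits)=21

Econ | 17 ; History | 21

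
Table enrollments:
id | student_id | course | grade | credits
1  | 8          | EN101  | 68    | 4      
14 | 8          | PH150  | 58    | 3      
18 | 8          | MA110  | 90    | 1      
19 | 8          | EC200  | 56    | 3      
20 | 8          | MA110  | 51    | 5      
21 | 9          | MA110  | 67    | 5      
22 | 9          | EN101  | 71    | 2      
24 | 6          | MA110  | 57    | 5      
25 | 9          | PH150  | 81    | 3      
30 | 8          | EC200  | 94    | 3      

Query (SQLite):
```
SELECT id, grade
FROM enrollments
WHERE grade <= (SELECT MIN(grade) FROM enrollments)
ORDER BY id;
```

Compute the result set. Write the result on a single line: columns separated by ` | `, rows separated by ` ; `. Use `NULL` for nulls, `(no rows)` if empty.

Scalar subquery: MIN(grade) over all enrollments rows = 51.
Keep rows where grade <= that value.

20 | 51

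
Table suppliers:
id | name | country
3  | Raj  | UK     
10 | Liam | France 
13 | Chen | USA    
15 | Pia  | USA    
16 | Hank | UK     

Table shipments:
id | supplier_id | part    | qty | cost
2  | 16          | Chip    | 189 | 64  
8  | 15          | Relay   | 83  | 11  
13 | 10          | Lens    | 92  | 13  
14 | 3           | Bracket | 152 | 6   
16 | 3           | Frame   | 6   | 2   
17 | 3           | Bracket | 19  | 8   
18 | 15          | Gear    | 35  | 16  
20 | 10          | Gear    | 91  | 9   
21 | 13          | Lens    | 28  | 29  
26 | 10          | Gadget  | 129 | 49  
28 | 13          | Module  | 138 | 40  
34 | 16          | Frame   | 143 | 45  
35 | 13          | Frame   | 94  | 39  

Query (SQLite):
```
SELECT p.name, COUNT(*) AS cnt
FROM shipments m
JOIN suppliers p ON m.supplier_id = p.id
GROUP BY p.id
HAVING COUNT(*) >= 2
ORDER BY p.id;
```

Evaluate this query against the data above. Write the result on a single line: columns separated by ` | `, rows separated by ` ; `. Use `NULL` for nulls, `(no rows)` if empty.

Join each shipments row to its suppliers via supplier_id.
Group joined rows by suppliers.id; compute COUNT(*) per group.
HAVING: keep groups with count ≥ 2.
  3: ids {14, 16, 17} → COUNT(*)=3
  10: ids {13, 20, 26} → COUNT(*)=3
  13: ids {21, 28, 35} → COUNT(*)=3
  15: ids {8, 18} → COUNT(*)=2
  16: ids {2, 34} → COUNT(*)=2

Raj | 3 ; Liam | 3 ; Chen | 3 ; Pia | 2 ; Hank | 2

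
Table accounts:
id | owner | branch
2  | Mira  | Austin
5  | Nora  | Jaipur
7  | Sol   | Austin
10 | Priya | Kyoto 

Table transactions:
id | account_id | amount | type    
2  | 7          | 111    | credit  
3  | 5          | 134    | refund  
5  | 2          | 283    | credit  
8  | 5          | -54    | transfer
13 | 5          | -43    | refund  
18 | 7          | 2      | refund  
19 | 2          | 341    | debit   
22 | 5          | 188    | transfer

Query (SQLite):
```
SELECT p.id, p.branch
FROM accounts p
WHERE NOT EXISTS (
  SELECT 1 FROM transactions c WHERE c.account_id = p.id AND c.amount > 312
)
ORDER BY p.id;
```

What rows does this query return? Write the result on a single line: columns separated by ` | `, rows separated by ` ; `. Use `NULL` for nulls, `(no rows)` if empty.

For each accounts row, check whether any transactions with matching account_id has amount > 312.
Keep rows where that is false.

5 | Jaipur ; 7 | Austin ; 10 | Kyoto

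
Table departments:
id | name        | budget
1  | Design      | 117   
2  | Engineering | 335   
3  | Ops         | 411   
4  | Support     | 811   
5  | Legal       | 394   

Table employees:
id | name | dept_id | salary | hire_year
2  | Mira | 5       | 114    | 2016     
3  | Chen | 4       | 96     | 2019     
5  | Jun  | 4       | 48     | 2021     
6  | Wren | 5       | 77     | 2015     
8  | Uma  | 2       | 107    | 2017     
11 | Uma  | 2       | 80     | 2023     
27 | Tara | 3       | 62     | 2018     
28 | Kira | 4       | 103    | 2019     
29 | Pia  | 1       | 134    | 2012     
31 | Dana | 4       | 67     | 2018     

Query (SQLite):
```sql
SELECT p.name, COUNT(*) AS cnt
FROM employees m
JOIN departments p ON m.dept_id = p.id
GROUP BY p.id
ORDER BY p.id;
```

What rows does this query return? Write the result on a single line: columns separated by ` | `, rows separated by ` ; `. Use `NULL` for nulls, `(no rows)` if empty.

Design | 1 ; Engineering | 2 ; Ops | 1 ; Support | 4 ; Legal | 2

Join each employees row to its departments via dept_id.
Group joined rows by departments.id; compute COUNT(*) per group.
  1: ids {29} → COUNT(*)=1
  2: ids {8, 11} → COUNT(*)=2
  3: ids {27} → COUNT(*)=1
  4: ids {3, 5, 28, 31} → COUNT(*)=4
  5: ids {2, 6} → COUNT(*)=2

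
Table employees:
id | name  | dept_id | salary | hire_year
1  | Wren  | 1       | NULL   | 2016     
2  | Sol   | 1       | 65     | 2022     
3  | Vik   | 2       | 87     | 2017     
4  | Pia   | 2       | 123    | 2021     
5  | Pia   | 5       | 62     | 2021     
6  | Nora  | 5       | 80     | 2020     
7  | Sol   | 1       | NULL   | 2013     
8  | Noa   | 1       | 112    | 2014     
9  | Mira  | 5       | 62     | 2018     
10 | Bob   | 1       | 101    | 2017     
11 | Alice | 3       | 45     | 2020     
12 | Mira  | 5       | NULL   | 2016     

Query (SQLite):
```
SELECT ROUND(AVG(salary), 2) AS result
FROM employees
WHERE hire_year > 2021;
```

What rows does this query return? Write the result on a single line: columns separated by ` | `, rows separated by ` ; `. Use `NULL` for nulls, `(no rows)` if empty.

Rows where hire_year > 2021 → salary values: [65].
AVG = 65 / 1 (rounded to 2 dp).

65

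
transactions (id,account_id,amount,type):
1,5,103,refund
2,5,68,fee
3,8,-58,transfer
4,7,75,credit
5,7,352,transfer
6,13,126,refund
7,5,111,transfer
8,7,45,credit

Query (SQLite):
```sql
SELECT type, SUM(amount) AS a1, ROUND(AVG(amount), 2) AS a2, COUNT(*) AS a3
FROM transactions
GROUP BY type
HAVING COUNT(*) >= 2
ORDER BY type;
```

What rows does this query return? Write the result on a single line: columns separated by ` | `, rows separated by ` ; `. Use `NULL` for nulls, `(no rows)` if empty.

credit | 120 | 60 | 2 ; refund | 229 | 114.5 | 2 ; transfer | 405 | 135 | 3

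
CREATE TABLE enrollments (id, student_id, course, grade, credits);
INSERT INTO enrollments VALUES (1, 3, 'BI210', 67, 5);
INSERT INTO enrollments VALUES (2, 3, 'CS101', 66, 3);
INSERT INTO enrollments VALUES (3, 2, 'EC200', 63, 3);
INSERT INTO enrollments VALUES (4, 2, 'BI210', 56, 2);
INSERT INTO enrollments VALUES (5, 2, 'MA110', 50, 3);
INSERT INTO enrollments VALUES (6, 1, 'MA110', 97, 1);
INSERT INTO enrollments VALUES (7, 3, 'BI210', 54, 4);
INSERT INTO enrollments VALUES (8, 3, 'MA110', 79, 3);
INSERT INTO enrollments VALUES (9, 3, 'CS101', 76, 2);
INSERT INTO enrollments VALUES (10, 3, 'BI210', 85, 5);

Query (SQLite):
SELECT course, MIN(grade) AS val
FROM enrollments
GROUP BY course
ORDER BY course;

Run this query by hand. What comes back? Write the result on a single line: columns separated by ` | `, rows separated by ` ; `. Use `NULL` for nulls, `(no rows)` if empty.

BI210 | 54 ; CS101 | 66 ; EC200 | 63 ; MA110 | 50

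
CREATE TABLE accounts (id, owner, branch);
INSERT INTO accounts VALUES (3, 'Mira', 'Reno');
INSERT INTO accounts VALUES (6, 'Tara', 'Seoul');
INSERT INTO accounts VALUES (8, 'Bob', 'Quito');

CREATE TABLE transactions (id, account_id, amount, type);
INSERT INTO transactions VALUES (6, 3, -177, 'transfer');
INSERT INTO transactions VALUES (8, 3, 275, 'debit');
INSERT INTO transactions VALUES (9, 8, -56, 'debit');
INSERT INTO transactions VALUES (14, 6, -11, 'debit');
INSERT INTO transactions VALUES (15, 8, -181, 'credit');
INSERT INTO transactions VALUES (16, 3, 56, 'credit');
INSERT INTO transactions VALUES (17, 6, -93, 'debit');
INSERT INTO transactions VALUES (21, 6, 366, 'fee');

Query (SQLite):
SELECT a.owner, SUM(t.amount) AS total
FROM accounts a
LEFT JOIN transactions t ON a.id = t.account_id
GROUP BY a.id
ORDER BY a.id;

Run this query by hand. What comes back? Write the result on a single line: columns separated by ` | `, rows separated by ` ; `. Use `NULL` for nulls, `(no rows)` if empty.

LEFT JOIN keeps every accounts row; unmatched ones get NULL for transactions columns.
Group by accounts.id and compute SUM(t.amount). SUM over an all-NULL group is NULL.
  3: ids {6, 8, 16} → SUM(t.amount)=154
  6: ids {14, 17, 21} → SUM(t.amount)=262
  8: ids {9, 15} → SUM(t.amount)=-237

Mira | 154 ; Tara | 262 ; Bob | -237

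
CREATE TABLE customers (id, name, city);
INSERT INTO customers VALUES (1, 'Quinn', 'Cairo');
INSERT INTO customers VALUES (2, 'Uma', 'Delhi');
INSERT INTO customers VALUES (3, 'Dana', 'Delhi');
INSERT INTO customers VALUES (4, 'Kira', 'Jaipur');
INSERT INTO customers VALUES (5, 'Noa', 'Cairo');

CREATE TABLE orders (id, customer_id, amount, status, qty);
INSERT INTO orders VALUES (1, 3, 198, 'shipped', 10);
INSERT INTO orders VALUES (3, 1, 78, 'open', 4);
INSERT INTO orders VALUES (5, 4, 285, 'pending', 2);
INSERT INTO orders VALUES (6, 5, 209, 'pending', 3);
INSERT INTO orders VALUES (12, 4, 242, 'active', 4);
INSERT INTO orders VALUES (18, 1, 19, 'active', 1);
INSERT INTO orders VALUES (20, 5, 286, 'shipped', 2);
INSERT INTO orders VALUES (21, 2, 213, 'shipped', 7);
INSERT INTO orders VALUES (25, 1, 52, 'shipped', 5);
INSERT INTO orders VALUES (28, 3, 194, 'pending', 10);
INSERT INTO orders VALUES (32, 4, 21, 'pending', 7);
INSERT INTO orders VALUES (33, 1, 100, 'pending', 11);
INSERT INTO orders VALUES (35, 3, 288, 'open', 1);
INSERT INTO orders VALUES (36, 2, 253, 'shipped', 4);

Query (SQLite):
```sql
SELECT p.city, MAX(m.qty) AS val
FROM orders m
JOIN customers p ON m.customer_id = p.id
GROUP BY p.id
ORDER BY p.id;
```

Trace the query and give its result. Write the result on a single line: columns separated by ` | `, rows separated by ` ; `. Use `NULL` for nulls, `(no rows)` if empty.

Join each orders row to its customers via customer_id.
Group joined rows by customers.id; compute MAX(m.qty) per group.
  1: ids {3, 18, 25, 33} → MAX(m.qty)=11
  2: ids {21, 36} → MAX(m.qty)=7
  3: ids {1, 28, 35} → MAX(m.qty)=10
  4: ids {5, 12, 32} → MAX(m.qty)=7
  5: ids {6, 20} → MAX(m.qty)=3

Cairo | 11 ; Delhi | 7 ; Delhi | 10 ; Jaipur | 7 ; Cairo | 3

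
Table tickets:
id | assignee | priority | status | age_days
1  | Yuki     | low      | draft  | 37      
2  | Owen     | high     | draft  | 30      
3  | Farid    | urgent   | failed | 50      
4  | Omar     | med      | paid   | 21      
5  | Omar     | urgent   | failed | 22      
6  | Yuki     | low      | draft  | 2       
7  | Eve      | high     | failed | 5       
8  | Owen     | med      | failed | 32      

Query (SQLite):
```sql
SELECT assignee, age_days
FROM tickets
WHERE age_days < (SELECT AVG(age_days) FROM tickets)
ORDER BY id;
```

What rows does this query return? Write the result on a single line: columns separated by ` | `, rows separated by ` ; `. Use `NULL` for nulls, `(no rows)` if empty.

Scalar subquery: AVG(age_days) over all tickets rows = 24.875.
Keep rows where age_days < that value.

Omar | 21 ; Omar | 22 ; Yuki | 2 ; Eve | 5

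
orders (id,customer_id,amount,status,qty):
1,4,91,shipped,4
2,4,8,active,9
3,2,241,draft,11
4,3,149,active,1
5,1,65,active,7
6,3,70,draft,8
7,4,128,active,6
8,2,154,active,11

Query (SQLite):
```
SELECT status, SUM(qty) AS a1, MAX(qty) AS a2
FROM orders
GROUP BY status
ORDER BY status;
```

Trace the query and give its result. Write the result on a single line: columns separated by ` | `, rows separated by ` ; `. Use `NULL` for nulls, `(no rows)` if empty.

active | 34 | 11 ; draft | 19 | 11 ; shipped | 4 | 4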